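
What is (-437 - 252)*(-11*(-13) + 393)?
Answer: -369304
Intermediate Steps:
(-437 - 252)*(-11*(-13) + 393) = -689*(143 + 393) = -689*536 = -369304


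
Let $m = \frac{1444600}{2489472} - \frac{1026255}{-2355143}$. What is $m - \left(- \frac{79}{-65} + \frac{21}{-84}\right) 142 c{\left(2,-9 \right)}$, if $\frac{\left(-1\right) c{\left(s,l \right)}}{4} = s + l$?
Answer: $- \frac{182801464906023703}{47637383255280} \approx -3837.4$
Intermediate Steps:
$m = \frac{744634083145}{732882819312}$ ($m = 1444600 \cdot \frac{1}{2489472} - - \frac{1026255}{2355143} = \frac{180575}{311184} + \frac{1026255}{2355143} = \frac{744634083145}{732882819312} \approx 1.016$)
$c{\left(s,l \right)} = - 4 l - 4 s$ ($c{\left(s,l \right)} = - 4 \left(s + l\right) = - 4 \left(l + s\right) = - 4 l - 4 s$)
$m - \left(- \frac{79}{-65} + \frac{21}{-84}\right) 142 c{\left(2,-9 \right)} = \frac{744634083145}{732882819312} - \left(- \frac{79}{-65} + \frac{21}{-84}\right) 142 \left(\left(-4\right) \left(-9\right) - 8\right) = \frac{744634083145}{732882819312} - \left(\left(-79\right) \left(- \frac{1}{65}\right) + 21 \left(- \frac{1}{84}\right)\right) 142 \left(36 - 8\right) = \frac{744634083145}{732882819312} - \left(\frac{79}{65} - \frac{1}{4}\right) 142 \cdot 28 = \frac{744634083145}{732882819312} - \frac{251}{260} \cdot 142 \cdot 28 = \frac{744634083145}{732882819312} - \frac{17821}{130} \cdot 28 = \frac{744634083145}{732882819312} - \frac{249494}{65} = - \frac{182801464906023703}{47637383255280}$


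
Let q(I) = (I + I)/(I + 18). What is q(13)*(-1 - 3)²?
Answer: 416/31 ≈ 13.419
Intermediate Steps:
q(I) = 2*I/(18 + I) (q(I) = (2*I)/(18 + I) = 2*I/(18 + I))
q(13)*(-1 - 3)² = (2*13/(18 + 13))*(-1 - 3)² = (2*13/31)*(-4)² = (2*13*(1/31))*16 = (26/31)*16 = 416/31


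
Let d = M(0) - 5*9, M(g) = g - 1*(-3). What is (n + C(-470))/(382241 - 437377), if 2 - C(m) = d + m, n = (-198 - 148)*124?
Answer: 21195/27568 ≈ 0.76883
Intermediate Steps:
M(g) = 3 + g (M(g) = g + 3 = 3 + g)
n = -42904 (n = -346*124 = -42904)
d = -42 (d = (3 + 0) - 5*9 = 3 - 45 = -42)
C(m) = 44 - m (C(m) = 2 - (-42 + m) = 2 + (42 - m) = 44 - m)
(n + C(-470))/(382241 - 437377) = (-42904 + (44 - 1*(-470)))/(382241 - 437377) = (-42904 + (44 + 470))/(-55136) = (-42904 + 514)*(-1/55136) = -42390*(-1/55136) = 21195/27568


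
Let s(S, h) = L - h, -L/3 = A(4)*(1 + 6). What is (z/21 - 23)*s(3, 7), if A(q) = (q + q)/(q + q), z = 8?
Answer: 1900/3 ≈ 633.33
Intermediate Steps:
A(q) = 1 (A(q) = (2*q)/((2*q)) = (2*q)*(1/(2*q)) = 1)
L = -21 (L = -3*(1 + 6) = -3*7 = -21)
s(S, h) = -21 - h
(z/21 - 23)*s(3, 7) = (8/21 - 23)*(-21 - 1*7) = (8*(1/21) - 23)*(-21 - 7) = (8/21 - 23)*(-28) = -475/21*(-28) = 1900/3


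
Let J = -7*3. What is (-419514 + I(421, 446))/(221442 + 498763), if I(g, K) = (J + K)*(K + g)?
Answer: -51039/720205 ≈ -0.070867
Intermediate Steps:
J = -21
I(g, K) = (-21 + K)*(K + g)
(-419514 + I(421, 446))/(221442 + 498763) = (-419514 + (446² - 21*446 - 21*421 + 446*421))/(221442 + 498763) = (-419514 + (198916 - 9366 - 8841 + 187766))/720205 = (-419514 + 368475)*(1/720205) = -51039*1/720205 = -51039/720205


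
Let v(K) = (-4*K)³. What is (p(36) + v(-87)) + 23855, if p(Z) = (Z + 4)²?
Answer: 42169647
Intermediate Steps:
v(K) = -64*K³
p(Z) = (4 + Z)²
(p(36) + v(-87)) + 23855 = ((4 + 36)² - 64*(-87)³) + 23855 = (40² - 64*(-658503)) + 23855 = (1600 + 42144192) + 23855 = 42145792 + 23855 = 42169647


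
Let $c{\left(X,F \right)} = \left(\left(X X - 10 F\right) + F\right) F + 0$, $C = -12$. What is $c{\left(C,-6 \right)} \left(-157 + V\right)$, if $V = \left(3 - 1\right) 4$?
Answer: $177012$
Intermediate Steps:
$c{\left(X,F \right)} = F \left(X^{2} - 9 F\right)$ ($c{\left(X,F \right)} = \left(\left(X^{2} - 10 F\right) + F\right) F + 0 = \left(X^{2} - 9 F\right) F + 0 = F \left(X^{2} - 9 F\right) + 0 = F \left(X^{2} - 9 F\right)$)
$V = 8$ ($V = 2 \cdot 4 = 8$)
$c{\left(C,-6 \right)} \left(-157 + V\right) = - 6 \left(\left(-12\right)^{2} - -54\right) \left(-157 + 8\right) = - 6 \left(144 + 54\right) \left(-149\right) = \left(-6\right) 198 \left(-149\right) = \left(-1188\right) \left(-149\right) = 177012$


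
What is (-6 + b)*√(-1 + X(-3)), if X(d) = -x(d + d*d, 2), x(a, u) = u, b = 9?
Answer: 3*I*√3 ≈ 5.1962*I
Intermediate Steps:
X(d) = -2 (X(d) = -1*2 = -2)
(-6 + b)*√(-1 + X(-3)) = (-6 + 9)*√(-1 - 2) = 3*√(-3) = 3*(I*√3) = 3*I*√3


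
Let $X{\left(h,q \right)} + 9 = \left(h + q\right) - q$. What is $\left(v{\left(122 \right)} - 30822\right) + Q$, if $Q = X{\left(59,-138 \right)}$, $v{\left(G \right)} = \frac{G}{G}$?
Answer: $-30771$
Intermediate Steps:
$X{\left(h,q \right)} = -9 + h$ ($X{\left(h,q \right)} = -9 + \left(\left(h + q\right) - q\right) = -9 + h$)
$v{\left(G \right)} = 1$
$Q = 50$ ($Q = -9 + 59 = 50$)
$\left(v{\left(122 \right)} - 30822\right) + Q = \left(1 - 30822\right) + 50 = -30821 + 50 = -30771$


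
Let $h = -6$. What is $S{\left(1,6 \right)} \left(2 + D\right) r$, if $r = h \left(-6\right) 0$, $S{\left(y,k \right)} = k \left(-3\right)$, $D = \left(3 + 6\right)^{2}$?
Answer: $0$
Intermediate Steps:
$D = 81$ ($D = 9^{2} = 81$)
$S{\left(y,k \right)} = - 3 k$
$r = 0$ ($r = \left(-6\right) \left(-6\right) 0 = 36 \cdot 0 = 0$)
$S{\left(1,6 \right)} \left(2 + D\right) r = \left(-3\right) 6 \left(2 + 81\right) 0 = \left(-18\right) 83 \cdot 0 = \left(-1494\right) 0 = 0$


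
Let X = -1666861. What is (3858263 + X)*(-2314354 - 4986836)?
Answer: -15999842368380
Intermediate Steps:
(3858263 + X)*(-2314354 - 4986836) = (3858263 - 1666861)*(-2314354 - 4986836) = 2191402*(-7301190) = -15999842368380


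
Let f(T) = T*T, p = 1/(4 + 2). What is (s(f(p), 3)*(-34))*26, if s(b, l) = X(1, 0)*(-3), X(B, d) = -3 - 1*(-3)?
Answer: 0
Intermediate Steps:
X(B, d) = 0 (X(B, d) = -3 + 3 = 0)
p = ⅙ (p = 1/6 = ⅙ ≈ 0.16667)
f(T) = T²
s(b, l) = 0 (s(b, l) = 0*(-3) = 0)
(s(f(p), 3)*(-34))*26 = (0*(-34))*26 = 0*26 = 0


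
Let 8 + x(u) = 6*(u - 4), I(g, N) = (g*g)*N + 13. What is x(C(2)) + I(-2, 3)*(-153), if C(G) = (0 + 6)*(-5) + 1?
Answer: -4031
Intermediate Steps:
C(G) = -29 (C(G) = 6*(-5) + 1 = -30 + 1 = -29)
I(g, N) = 13 + N*g² (I(g, N) = g²*N + 13 = N*g² + 13 = 13 + N*g²)
x(u) = -32 + 6*u (x(u) = -8 + 6*(u - 4) = -8 + 6*(-4 + u) = -8 + (-24 + 6*u) = -32 + 6*u)
x(C(2)) + I(-2, 3)*(-153) = (-32 + 6*(-29)) + (13 + 3*(-2)²)*(-153) = (-32 - 174) + (13 + 3*4)*(-153) = -206 + (13 + 12)*(-153) = -206 + 25*(-153) = -206 - 3825 = -4031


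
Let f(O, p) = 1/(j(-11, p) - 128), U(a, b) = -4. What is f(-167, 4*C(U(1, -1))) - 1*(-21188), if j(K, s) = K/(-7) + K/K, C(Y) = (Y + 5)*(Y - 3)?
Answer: 18603057/878 ≈ 21188.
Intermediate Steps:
C(Y) = (-3 + Y)*(5 + Y) (C(Y) = (5 + Y)*(-3 + Y) = (-3 + Y)*(5 + Y))
j(K, s) = 1 - K/7 (j(K, s) = K*(-⅐) + 1 = -K/7 + 1 = 1 - K/7)
f(O, p) = -7/878 (f(O, p) = 1/((1 - ⅐*(-11)) - 128) = 1/((1 + 11/7) - 128) = 1/(18/7 - 128) = 1/(-878/7) = -7/878)
f(-167, 4*C(U(1, -1))) - 1*(-21188) = -7/878 - 1*(-21188) = -7/878 + 21188 = 18603057/878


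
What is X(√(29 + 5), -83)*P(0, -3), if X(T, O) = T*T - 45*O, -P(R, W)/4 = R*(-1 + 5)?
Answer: 0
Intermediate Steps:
P(R, W) = -16*R (P(R, W) = -4*R*(-1 + 5) = -4*R*4 = -16*R)
X(T, O) = T² - 45*O
X(√(29 + 5), -83)*P(0, -3) = ((√(29 + 5))² - 45*(-83))*(-16*0) = ((√34)² + 3735)*0 = (34 + 3735)*0 = 3769*0 = 0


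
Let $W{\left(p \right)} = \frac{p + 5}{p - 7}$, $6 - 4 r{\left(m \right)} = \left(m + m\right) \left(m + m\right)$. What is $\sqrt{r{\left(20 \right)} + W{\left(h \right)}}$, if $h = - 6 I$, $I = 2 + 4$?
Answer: $\frac{3 i \sqrt{326886}}{86} \approx 19.944 i$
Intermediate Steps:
$r{\left(m \right)} = \frac{3}{2} - m^{2}$ ($r{\left(m \right)} = \frac{3}{2} - \frac{\left(m + m\right) \left(m + m\right)}{4} = \frac{3}{2} - \frac{2 m 2 m}{4} = \frac{3}{2} - \frac{4 m^{2}}{4} = \frac{3}{2} - m^{2}$)
$I = 6$
$h = -36$ ($h = \left(-6\right) 6 = -36$)
$W{\left(p \right)} = \frac{5 + p}{-7 + p}$
$\sqrt{r{\left(20 \right)} + W{\left(h \right)}} = \sqrt{\left(\frac{3}{2} - 20^{2}\right) + \frac{5 - 36}{-7 - 36}} = \sqrt{\left(\frac{3}{2} - 400\right) + \frac{1}{-43} \left(-31\right)} = \sqrt{\left(\frac{3}{2} - 400\right) - - \frac{31}{43}} = \sqrt{- \frac{797}{2} + \frac{31}{43}} = \sqrt{- \frac{34209}{86}} = \frac{3 i \sqrt{326886}}{86}$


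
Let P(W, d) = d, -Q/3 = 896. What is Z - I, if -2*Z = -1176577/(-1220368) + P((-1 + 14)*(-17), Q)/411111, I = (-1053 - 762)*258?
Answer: 156622640227036019/334471139232 ≈ 4.6827e+5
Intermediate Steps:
Q = -2688 (Q = -3*896 = -2688)
I = -468270 (I = -1815*258 = -468270)
Z = -160141132621/334471139232 (Z = -(-1176577/(-1220368) - 2688/411111)/2 = -(-1176577*(-1/1220368) - 2688*1/411111)/2 = -(1176577/1220368 - 896/137037)/2 = -1/2*160141132621/167235569616 = -160141132621/334471139232 ≈ -0.47879)
Z - I = -160141132621/334471139232 - 1*(-468270) = -160141132621/334471139232 + 468270 = 156622640227036019/334471139232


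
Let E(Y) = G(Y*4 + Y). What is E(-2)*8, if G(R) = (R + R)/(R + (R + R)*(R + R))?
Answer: -16/39 ≈ -0.41026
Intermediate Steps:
G(R) = 2*R/(R + 4*R²) (G(R) = (2*R)/(R + (2*R)*(2*R)) = (2*R)/(R + 4*R²) = 2*R/(R + 4*R²))
E(Y) = 2/(1 + 20*Y) (E(Y) = 2/(1 + 4*(Y*4 + Y)) = 2/(1 + 4*(4*Y + Y)) = 2/(1 + 4*(5*Y)) = 2/(1 + 20*Y))
E(-2)*8 = (2/(1 + 20*(-2)))*8 = (2/(1 - 40))*8 = (2/(-39))*8 = (2*(-1/39))*8 = -2/39*8 = -16/39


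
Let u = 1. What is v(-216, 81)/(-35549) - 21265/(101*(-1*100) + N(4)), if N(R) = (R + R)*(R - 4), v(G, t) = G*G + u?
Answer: 56942757/71808980 ≈ 0.79298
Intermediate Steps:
v(G, t) = 1 + G² (v(G, t) = G*G + 1 = G² + 1 = 1 + G²)
N(R) = 2*R*(-4 + R) (N(R) = (2*R)*(-4 + R) = 2*R*(-4 + R))
v(-216, 81)/(-35549) - 21265/(101*(-1*100) + N(4)) = (1 + (-216)²)/(-35549) - 21265/(101*(-1*100) + 2*4*(-4 + 4)) = (1 + 46656)*(-1/35549) - 21265/(101*(-100) + 2*4*0) = 46657*(-1/35549) - 21265/(-10100 + 0) = -46657/35549 - 21265/(-10100) = -46657/35549 - 21265*(-1/10100) = -46657/35549 + 4253/2020 = 56942757/71808980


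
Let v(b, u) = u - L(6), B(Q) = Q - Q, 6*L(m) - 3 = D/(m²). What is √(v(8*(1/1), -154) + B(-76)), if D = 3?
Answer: 5*I*√890/12 ≈ 12.43*I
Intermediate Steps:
L(m) = ½ + 1/(2*m²) (L(m) = ½ + (3/(m²))/6 = ½ + (3/m²)/6 = ½ + 1/(2*m²))
B(Q) = 0
v(b, u) = -37/72 + u (v(b, u) = u - (1 + 6²)/(2*6²) = u - (1 + 36)/(2*36) = u - 37/(2*36) = u - 1*37/72 = u - 37/72 = -37/72 + u)
√(v(8*(1/1), -154) + B(-76)) = √((-37/72 - 154) + 0) = √(-11125/72 + 0) = √(-11125/72) = 5*I*√890/12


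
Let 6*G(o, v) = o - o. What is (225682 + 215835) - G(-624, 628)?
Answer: 441517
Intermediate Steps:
G(o, v) = 0 (G(o, v) = (o - o)/6 = (⅙)*0 = 0)
(225682 + 215835) - G(-624, 628) = (225682 + 215835) - 1*0 = 441517 + 0 = 441517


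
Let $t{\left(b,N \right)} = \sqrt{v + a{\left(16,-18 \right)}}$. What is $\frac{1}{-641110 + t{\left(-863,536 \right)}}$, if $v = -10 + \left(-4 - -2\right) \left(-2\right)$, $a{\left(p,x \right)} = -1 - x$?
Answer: $- \frac{641110}{411022032089} - \frac{\sqrt{11}}{411022032089} \approx -1.5598 \cdot 10^{-6}$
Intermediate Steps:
$v = -6$ ($v = -10 + \left(-4 + 2\right) \left(-2\right) = -10 - -4 = -10 + 4 = -6$)
$t{\left(b,N \right)} = \sqrt{11}$ ($t{\left(b,N \right)} = \sqrt{-6 - -17} = \sqrt{-6 + \left(-1 + 18\right)} = \sqrt{-6 + 17} = \sqrt{11}$)
$\frac{1}{-641110 + t{\left(-863,536 \right)}} = \frac{1}{-641110 + \sqrt{11}}$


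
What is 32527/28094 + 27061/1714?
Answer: 18545523/1094389 ≈ 16.946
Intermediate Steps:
32527/28094 + 27061/1714 = 32527*(1/28094) + 27061*(1/1714) = 2957/2554 + 27061/1714 = 18545523/1094389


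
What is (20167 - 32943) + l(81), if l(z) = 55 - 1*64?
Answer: -12785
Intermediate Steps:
l(z) = -9 (l(z) = 55 - 64 = -9)
(20167 - 32943) + l(81) = (20167 - 32943) - 9 = -12776 - 9 = -12785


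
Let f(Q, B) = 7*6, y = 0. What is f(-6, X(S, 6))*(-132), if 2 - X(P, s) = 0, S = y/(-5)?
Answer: -5544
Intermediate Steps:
S = 0 (S = 0/(-5) = 0*(-⅕) = 0)
X(P, s) = 2 (X(P, s) = 2 - 1*0 = 2 + 0 = 2)
f(Q, B) = 42
f(-6, X(S, 6))*(-132) = 42*(-132) = -5544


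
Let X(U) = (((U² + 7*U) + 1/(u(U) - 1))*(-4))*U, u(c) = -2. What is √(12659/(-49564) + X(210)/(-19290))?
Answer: √4534236508468652763/47804478 ≈ 44.543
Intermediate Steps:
X(U) = U*(4/3 - 28*U - 4*U²) (X(U) = (((U² + 7*U) + 1/(-2 - 1))*(-4))*U = (((U² + 7*U) + 1/(-3))*(-4))*U = (((U² + 7*U) - ⅓)*(-4))*U = ((-⅓ + U² + 7*U)*(-4))*U = (4/3 - 28*U - 4*U²)*U = U*(4/3 - 28*U - 4*U²))
√(12659/(-49564) + X(210)/(-19290)) = √(12659/(-49564) + ((4/3)*210*(1 - 21*210 - 3*210²))/(-19290)) = √(12659*(-1/49564) + ((4/3)*210*(1 - 4410 - 3*44100))*(-1/19290)) = √(-12659/49564 + ((4/3)*210*(1 - 4410 - 132300))*(-1/19290)) = √(-12659/49564 + ((4/3)*210*(-136709))*(-1/19290)) = √(-12659/49564 - 38278520*(-1/19290)) = √(-12659/49564 + 3827852/1929) = √(189699237317/95608956) = √4534236508468652763/47804478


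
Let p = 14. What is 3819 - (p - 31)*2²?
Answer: 3887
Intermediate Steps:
3819 - (p - 31)*2² = 3819 - (14 - 31)*2² = 3819 - (-17)*4 = 3819 - 1*(-68) = 3819 + 68 = 3887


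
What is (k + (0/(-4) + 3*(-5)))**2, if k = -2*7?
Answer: 841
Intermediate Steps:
k = -14
(k + (0/(-4) + 3*(-5)))**2 = (-14 + (0/(-4) + 3*(-5)))**2 = (-14 + (0*(-1/4) - 15))**2 = (-14 + (0 - 15))**2 = (-14 - 15)**2 = (-29)**2 = 841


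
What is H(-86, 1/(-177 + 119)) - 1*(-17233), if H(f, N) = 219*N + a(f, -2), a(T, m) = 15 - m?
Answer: 1000281/58 ≈ 17246.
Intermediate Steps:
H(f, N) = 17 + 219*N (H(f, N) = 219*N + (15 - 1*(-2)) = 219*N + (15 + 2) = 219*N + 17 = 17 + 219*N)
H(-86, 1/(-177 + 119)) - 1*(-17233) = (17 + 219/(-177 + 119)) - 1*(-17233) = (17 + 219/(-58)) + 17233 = (17 + 219*(-1/58)) + 17233 = (17 - 219/58) + 17233 = 767/58 + 17233 = 1000281/58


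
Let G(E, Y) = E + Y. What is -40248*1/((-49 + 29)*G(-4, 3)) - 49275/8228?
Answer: -83036511/41140 ≈ -2018.4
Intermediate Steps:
-40248*1/((-49 + 29)*G(-4, 3)) - 49275/8228 = -40248*1/((-49 + 29)*(-4 + 3)) - 49275/8228 = -40248/((-20*(-1))) - 49275*1/8228 = -40248/20 - 49275/8228 = -40248*1/20 - 49275/8228 = -10062/5 - 49275/8228 = -83036511/41140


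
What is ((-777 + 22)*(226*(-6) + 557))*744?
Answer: 448814280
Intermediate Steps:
((-777 + 22)*(226*(-6) + 557))*744 = -755*(-1356 + 557)*744 = -755*(-799)*744 = 603245*744 = 448814280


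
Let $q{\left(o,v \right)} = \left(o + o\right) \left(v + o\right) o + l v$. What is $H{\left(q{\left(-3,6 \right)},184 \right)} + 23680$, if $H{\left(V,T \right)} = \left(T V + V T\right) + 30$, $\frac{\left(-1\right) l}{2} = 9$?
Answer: $3838$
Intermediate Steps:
$l = -18$ ($l = \left(-2\right) 9 = -18$)
$q{\left(o,v \right)} = - 18 v + 2 o^{2} \left(o + v\right)$ ($q{\left(o,v \right)} = \left(o + o\right) \left(v + o\right) o - 18 v = 2 o \left(o + v\right) o - 18 v = 2 o^{2} \left(o + v\right) - 18 v = - 18 v + 2 o^{2} \left(o + v\right)$)
$H{\left(V,T \right)} = 30 + 2 T V$ ($H{\left(V,T \right)} = \left(T V + T V\right) + 30 = 2 T V + 30 = 30 + 2 T V$)
$H{\left(q{\left(-3,6 \right)},184 \right)} + 23680 = \left(30 + 2 \cdot 184 \left(\left(-18\right) 6 + 2 \left(-3\right)^{3} + 2 \cdot 6 \left(-3\right)^{2}\right)\right) + 23680 = \left(30 + 2 \cdot 184 \left(-108 + 2 \left(-27\right) + 2 \cdot 6 \cdot 9\right)\right) + 23680 = \left(30 + 2 \cdot 184 \left(-108 - 54 + 108\right)\right) + 23680 = \left(30 + 2 \cdot 184 \left(-54\right)\right) + 23680 = \left(30 - 19872\right) + 23680 = -19842 + 23680 = 3838$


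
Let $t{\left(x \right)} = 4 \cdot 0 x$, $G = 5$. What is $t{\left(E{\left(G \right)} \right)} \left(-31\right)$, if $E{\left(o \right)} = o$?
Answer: $0$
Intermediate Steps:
$t{\left(x \right)} = 0$ ($t{\left(x \right)} = 0 x = 0$)
$t{\left(E{\left(G \right)} \right)} \left(-31\right) = 0 \left(-31\right) = 0$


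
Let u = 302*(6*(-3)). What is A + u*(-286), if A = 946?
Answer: 1555642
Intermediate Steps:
u = -5436 (u = 302*(-18) = -5436)
A + u*(-286) = 946 - 5436*(-286) = 946 + 1554696 = 1555642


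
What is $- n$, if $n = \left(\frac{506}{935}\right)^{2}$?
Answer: $- \frac{2116}{7225} \approx -0.29287$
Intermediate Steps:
$n = \frac{2116}{7225}$ ($n = \left(506 \cdot \frac{1}{935}\right)^{2} = \left(\frac{46}{85}\right)^{2} = \frac{2116}{7225} \approx 0.29287$)
$- n = \left(-1\right) \frac{2116}{7225} = - \frac{2116}{7225}$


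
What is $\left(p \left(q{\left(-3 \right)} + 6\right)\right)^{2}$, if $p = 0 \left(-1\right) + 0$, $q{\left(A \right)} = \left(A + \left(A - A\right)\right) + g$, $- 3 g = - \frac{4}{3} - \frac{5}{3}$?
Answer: $0$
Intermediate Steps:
$g = 1$ ($g = - \frac{- \frac{4}{3} - \frac{5}{3}}{3} = \left(- \frac{1}{3}\right) \left(-3\right) = 1$)
$q{\left(A \right)} = 1 + A$ ($q{\left(A \right)} = \left(A + \left(A - A\right)\right) + 1 = \left(A + 0\right) + 1 = A + 1 = 1 + A$)
$p = 0$ ($p = 0 + 0 = 0$)
$\left(p \left(q{\left(-3 \right)} + 6\right)\right)^{2} = \left(0 \left(\left(1 - 3\right) + 6\right)\right)^{2} = \left(0 \left(-2 + 6\right)\right)^{2} = \left(0 \cdot 4\right)^{2} = 0^{2} = 0$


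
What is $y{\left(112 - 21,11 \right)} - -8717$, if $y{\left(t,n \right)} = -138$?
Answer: $8579$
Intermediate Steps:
$y{\left(112 - 21,11 \right)} - -8717 = -138 - -8717 = -138 + 8717 = 8579$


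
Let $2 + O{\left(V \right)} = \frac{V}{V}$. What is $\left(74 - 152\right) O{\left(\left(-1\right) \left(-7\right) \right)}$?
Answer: $78$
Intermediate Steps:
$O{\left(V \right)} = -1$ ($O{\left(V \right)} = -2 + \frac{V}{V} = -2 + 1 = -1$)
$\left(74 - 152\right) O{\left(\left(-1\right) \left(-7\right) \right)} = \left(74 - 152\right) \left(-1\right) = \left(-78\right) \left(-1\right) = 78$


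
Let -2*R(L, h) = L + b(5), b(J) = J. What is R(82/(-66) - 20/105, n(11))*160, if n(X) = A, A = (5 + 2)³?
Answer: -65920/231 ≈ -285.37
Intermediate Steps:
A = 343 (A = 7³ = 343)
n(X) = 343
R(L, h) = -5/2 - L/2 (R(L, h) = -(L + 5)/2 = -(5 + L)/2 = -5/2 - L/2)
R(82/(-66) - 20/105, n(11))*160 = (-5/2 - (82/(-66) - 20/105)/2)*160 = (-5/2 - (82*(-1/66) - 20*1/105)/2)*160 = (-5/2 - (-41/33 - 4/21)/2)*160 = (-5/2 - ½*(-331/231))*160 = (-5/2 + 331/462)*160 = -412/231*160 = -65920/231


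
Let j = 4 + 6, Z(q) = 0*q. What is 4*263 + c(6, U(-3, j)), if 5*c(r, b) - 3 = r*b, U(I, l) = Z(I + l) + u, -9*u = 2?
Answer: 3157/3 ≈ 1052.3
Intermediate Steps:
u = -2/9 (u = -⅑*2 = -2/9 ≈ -0.22222)
Z(q) = 0
j = 10
U(I, l) = -2/9 (U(I, l) = 0 - 2/9 = -2/9)
c(r, b) = ⅗ + b*r/5 (c(r, b) = ⅗ + (r*b)/5 = ⅗ + (b*r)/5 = ⅗ + b*r/5)
4*263 + c(6, U(-3, j)) = 4*263 + (⅗ + (⅕)*(-2/9)*6) = 1052 + (⅗ - 4/15) = 1052 + ⅓ = 3157/3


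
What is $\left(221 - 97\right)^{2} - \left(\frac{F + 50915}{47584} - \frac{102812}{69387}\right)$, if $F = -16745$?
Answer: $\frac{25384814855713}{1650855504} \approx 15377.0$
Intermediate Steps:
$\left(221 - 97\right)^{2} - \left(\frac{F + 50915}{47584} - \frac{102812}{69387}\right) = \left(221 - 97\right)^{2} - \left(\frac{-16745 + 50915}{47584} - \frac{102812}{69387}\right) = 124^{2} - \left(34170 \cdot \frac{1}{47584} - \frac{102812}{69387}\right) = 15376 - \left(\frac{17085}{23792} - \frac{102812}{69387}\right) = 15376 - - \frac{1260626209}{1650855504} = 15376 + \frac{1260626209}{1650855504} = \frac{25384814855713}{1650855504}$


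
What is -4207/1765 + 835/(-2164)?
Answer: -10577723/3819460 ≈ -2.7694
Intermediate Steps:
-4207/1765 + 835/(-2164) = -4207*1/1765 + 835*(-1/2164) = -4207/1765 - 835/2164 = -10577723/3819460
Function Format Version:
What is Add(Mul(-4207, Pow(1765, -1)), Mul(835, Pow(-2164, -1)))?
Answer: Rational(-10577723, 3819460) ≈ -2.7694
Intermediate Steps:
Add(Mul(-4207, Pow(1765, -1)), Mul(835, Pow(-2164, -1))) = Add(Mul(-4207, Rational(1, 1765)), Mul(835, Rational(-1, 2164))) = Add(Rational(-4207, 1765), Rational(-835, 2164)) = Rational(-10577723, 3819460)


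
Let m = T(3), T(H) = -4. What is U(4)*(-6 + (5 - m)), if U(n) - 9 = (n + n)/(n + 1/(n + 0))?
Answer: 555/17 ≈ 32.647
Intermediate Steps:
m = -4
U(n) = 9 + 2*n/(n + 1/n) (U(n) = 9 + (n + n)/(n + 1/(n + 0)) = 9 + (2*n)/(n + 1/n) = 9 + 2*n/(n + 1/n))
U(4)*(-6 + (5 - m)) = ((9 + 11*4²)/(1 + 4²))*(-6 + (5 - 1*(-4))) = ((9 + 11*16)/(1 + 16))*(-6 + (5 + 4)) = ((9 + 176)/17)*(-6 + 9) = ((1/17)*185)*3 = (185/17)*3 = 555/17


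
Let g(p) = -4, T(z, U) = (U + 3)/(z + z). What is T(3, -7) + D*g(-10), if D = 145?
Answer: -1742/3 ≈ -580.67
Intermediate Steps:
T(z, U) = (3 + U)/(2*z) (T(z, U) = (3 + U)/((2*z)) = (3 + U)*(1/(2*z)) = (3 + U)/(2*z))
T(3, -7) + D*g(-10) = (½)*(3 - 7)/3 + 145*(-4) = (½)*(⅓)*(-4) - 580 = -⅔ - 580 = -1742/3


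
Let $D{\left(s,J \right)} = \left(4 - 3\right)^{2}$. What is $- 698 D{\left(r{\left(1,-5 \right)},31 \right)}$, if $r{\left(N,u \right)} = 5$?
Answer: $-698$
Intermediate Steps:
$D{\left(s,J \right)} = 1$ ($D{\left(s,J \right)} = 1^{2} = 1$)
$- 698 D{\left(r{\left(1,-5 \right)},31 \right)} = \left(-698\right) 1 = -698$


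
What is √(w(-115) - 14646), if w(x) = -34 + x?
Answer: I*√14795 ≈ 121.63*I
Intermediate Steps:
√(w(-115) - 14646) = √((-34 - 115) - 14646) = √(-149 - 14646) = √(-14795) = I*√14795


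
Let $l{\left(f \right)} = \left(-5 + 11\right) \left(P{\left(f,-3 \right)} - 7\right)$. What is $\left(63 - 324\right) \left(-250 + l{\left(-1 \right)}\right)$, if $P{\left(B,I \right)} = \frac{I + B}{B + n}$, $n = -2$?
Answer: $74124$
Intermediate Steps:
$P{\left(B,I \right)} = \frac{B + I}{-2 + B}$ ($P{\left(B,I \right)} = \frac{I + B}{B - 2} = \frac{B + I}{-2 + B}$)
$l{\left(f \right)} = -42 + \frac{6 \left(-3 + f\right)}{-2 + f}$ ($l{\left(f \right)} = \left(-5 + 11\right) \left(\frac{f - 3}{-2 + f} - 7\right) = 6 \left(\frac{-3 + f}{-2 + f} - 7\right) = 6 \left(-7 + \frac{-3 + f}{-2 + f}\right) = -42 + \frac{6 \left(-3 + f\right)}{-2 + f}$)
$\left(63 - 324\right) \left(-250 + l{\left(-1 \right)}\right) = \left(63 - 324\right) \left(-250 + \frac{6 \left(11 - -6\right)}{-2 - 1}\right) = - 261 \left(-250 + \frac{6 \left(11 + 6\right)}{-3}\right) = - 261 \left(-250 + 6 \left(- \frac{1}{3}\right) 17\right) = - 261 \left(-250 - 34\right) = \left(-261\right) \left(-284\right) = 74124$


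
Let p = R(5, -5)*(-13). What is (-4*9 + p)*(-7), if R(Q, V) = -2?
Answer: 70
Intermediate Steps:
p = 26 (p = -2*(-13) = 26)
(-4*9 + p)*(-7) = (-4*9 + 26)*(-7) = (-36 + 26)*(-7) = -10*(-7) = 70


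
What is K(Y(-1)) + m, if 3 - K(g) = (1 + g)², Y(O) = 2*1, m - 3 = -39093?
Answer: -39096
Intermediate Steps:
m = -39090 (m = 3 - 39093 = -39090)
Y(O) = 2
K(g) = 3 - (1 + g)²
K(Y(-1)) + m = (3 - (1 + 2)²) - 39090 = (3 - 1*3²) - 39090 = (3 - 1*9) - 39090 = (3 - 9) - 39090 = -6 - 39090 = -39096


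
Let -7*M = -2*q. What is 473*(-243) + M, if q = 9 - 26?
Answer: -804607/7 ≈ -1.1494e+5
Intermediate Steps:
q = -17
M = -34/7 (M = -(-2)*(-17)/7 = -1/7*34 = -34/7 ≈ -4.8571)
473*(-243) + M = 473*(-243) - 34/7 = -114939 - 34/7 = -804607/7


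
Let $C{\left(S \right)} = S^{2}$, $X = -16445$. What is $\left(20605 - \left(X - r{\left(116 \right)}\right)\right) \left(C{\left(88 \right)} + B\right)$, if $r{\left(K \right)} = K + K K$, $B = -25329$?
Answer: $-890187870$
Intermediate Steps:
$r{\left(K \right)} = K + K^{2}$
$\left(20605 - \left(X - r{\left(116 \right)}\right)\right) \left(C{\left(88 \right)} + B\right) = \left(20605 + \left(116 \left(1 + 116\right) - -16445\right)\right) \left(88^{2} - 25329\right) = \left(20605 + \left(116 \cdot 117 + 16445\right)\right) \left(7744 - 25329\right) = \left(20605 + \left(13572 + 16445\right)\right) \left(-17585\right) = \left(20605 + 30017\right) \left(-17585\right) = 50622 \left(-17585\right) = -890187870$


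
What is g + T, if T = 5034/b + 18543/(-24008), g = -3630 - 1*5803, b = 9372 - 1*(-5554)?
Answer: -1690204642105/179171704 ≈ -9433.4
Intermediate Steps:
b = 14926 (b = 9372 + 5554 = 14926)
g = -9433 (g = -3630 - 5803 = -9433)
T = -77958273/179171704 (T = 5034/14926 + 18543/(-24008) = 5034*(1/14926) + 18543*(-1/24008) = 2517/7463 - 18543/24008 = -77958273/179171704 ≈ -0.43510)
g + T = -9433 - 77958273/179171704 = -1690204642105/179171704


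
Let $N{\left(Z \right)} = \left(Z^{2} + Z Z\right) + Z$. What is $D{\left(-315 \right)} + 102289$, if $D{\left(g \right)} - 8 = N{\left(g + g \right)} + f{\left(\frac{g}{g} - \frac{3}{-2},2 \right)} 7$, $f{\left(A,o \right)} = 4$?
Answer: $895495$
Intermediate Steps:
$N{\left(Z \right)} = Z + 2 Z^{2}$ ($N{\left(Z \right)} = \left(Z^{2} + Z^{2}\right) + Z = 2 Z^{2} + Z = Z + 2 Z^{2}$)
$D{\left(g \right)} = 36 + 2 g \left(1 + 4 g\right)$ ($D{\left(g \right)} = 8 + \left(\left(g + g\right) \left(1 + 2 \left(g + g\right)\right) + 4 \cdot 7\right) = 8 + \left(2 g \left(1 + 2 \cdot 2 g\right) + 28\right) = 8 + \left(2 g \left(1 + 4 g\right) + 28\right) = 8 + \left(28 + 2 g \left(1 + 4 g\right)\right) = 36 + 2 g \left(1 + 4 g\right)$)
$D{\left(-315 \right)} + 102289 = \left(36 + 2 \left(-315\right) \left(1 + 4 \left(-315\right)\right)\right) + 102289 = \left(36 + 2 \left(-315\right) \left(1 - 1260\right)\right) + 102289 = \left(36 + 2 \left(-315\right) \left(-1259\right)\right) + 102289 = \left(36 + 793170\right) + 102289 = 793206 + 102289 = 895495$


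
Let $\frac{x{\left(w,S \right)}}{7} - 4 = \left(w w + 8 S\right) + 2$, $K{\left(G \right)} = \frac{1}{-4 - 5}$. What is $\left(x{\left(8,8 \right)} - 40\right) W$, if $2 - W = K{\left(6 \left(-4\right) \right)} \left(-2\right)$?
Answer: $\frac{14368}{9} \approx 1596.4$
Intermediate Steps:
$K{\left(G \right)} = - \frac{1}{9}$ ($K{\left(G \right)} = \frac{1}{-9} = - \frac{1}{9}$)
$x{\left(w,S \right)} = 42 + 7 w^{2} + 56 S$ ($x{\left(w,S \right)} = 28 + 7 \left(\left(w w + 8 S\right) + 2\right) = 28 + 7 \left(\left(w^{2} + 8 S\right) + 2\right) = 28 + 7 \left(2 + w^{2} + 8 S\right) = 28 + \left(14 + 7 w^{2} + 56 S\right) = 42 + 7 w^{2} + 56 S$)
$W = \frac{16}{9}$ ($W = 2 - \left(- \frac{1}{9}\right) \left(-2\right) = 2 - \frac{2}{9} = \frac{16}{9} \approx 1.7778$)
$\left(x{\left(8,8 \right)} - 40\right) W = \left(\left(42 + 7 \cdot 8^{2} + 56 \cdot 8\right) - 40\right) \frac{16}{9} = \left(\left(42 + 7 \cdot 64 + 448\right) - 40\right) \frac{16}{9} = \left(\left(42 + 448 + 448\right) - 40\right) \frac{16}{9} = \left(938 - 40\right) \frac{16}{9} = 898 \cdot \frac{16}{9} = \frac{14368}{9}$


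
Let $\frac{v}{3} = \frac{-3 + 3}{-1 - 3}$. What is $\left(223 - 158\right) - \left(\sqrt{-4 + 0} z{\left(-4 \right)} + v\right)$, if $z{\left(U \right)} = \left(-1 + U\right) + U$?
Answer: $65 + 18 i \approx 65.0 + 18.0 i$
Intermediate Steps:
$v = 0$ ($v = 3 \frac{-3 + 3}{-1 - 3} = 3 \frac{0}{-4} = 3 \cdot 0 \left(- \frac{1}{4}\right) = 3 \cdot 0 = 0$)
$z{\left(U \right)} = -1 + 2 U$
$\left(223 - 158\right) - \left(\sqrt{-4 + 0} z{\left(-4 \right)} + v\right) = \left(223 - 158\right) - \left(\sqrt{-4 + 0} \left(-1 + 2 \left(-4\right)\right) + 0\right) = 65 - \left(\sqrt{-4} \left(-1 - 8\right) + 0\right) = 65 - \left(2 i \left(-9\right) + 0\right) = 65 - \left(- 18 i + 0\right) = 65 - - 18 i = 65 + 18 i$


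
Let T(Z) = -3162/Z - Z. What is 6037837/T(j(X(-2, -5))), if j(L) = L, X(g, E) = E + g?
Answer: 3251143/247 ≈ 13163.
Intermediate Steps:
T(Z) = -Z - 3162/Z
6037837/T(j(X(-2, -5))) = 6037837/(-(-5 - 2) - 3162/(-5 - 2)) = 6037837/(-1*(-7) - 3162/(-7)) = 6037837/(7 - 3162*(-⅐)) = 6037837/(7 + 3162/7) = 6037837/(3211/7) = 6037837*(7/3211) = 3251143/247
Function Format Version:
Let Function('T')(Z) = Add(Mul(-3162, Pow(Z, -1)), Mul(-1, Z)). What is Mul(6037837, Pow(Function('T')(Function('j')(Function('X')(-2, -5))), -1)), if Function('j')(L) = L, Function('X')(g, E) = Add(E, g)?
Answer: Rational(3251143, 247) ≈ 13163.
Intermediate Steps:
Function('T')(Z) = Add(Mul(-1, Z), Mul(-3162, Pow(Z, -1)))
Mul(6037837, Pow(Function('T')(Function('j')(Function('X')(-2, -5))), -1)) = Mul(6037837, Pow(Add(Mul(-1, Add(-5, -2)), Mul(-3162, Pow(Add(-5, -2), -1))), -1)) = Mul(6037837, Pow(Add(Mul(-1, -7), Mul(-3162, Pow(-7, -1))), -1)) = Mul(6037837, Pow(Add(7, Mul(-3162, Rational(-1, 7))), -1)) = Mul(6037837, Pow(Add(7, Rational(3162, 7)), -1)) = Mul(6037837, Pow(Rational(3211, 7), -1)) = Mul(6037837, Rational(7, 3211)) = Rational(3251143, 247)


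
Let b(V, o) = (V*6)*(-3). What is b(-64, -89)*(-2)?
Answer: -2304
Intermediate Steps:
b(V, o) = -18*V (b(V, o) = (6*V)*(-3) = -18*V)
b(-64, -89)*(-2) = -18*(-64)*(-2) = 1152*(-2) = -2304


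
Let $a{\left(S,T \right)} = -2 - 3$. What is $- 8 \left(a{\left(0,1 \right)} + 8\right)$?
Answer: $-24$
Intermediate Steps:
$a{\left(S,T \right)} = -5$ ($a{\left(S,T \right)} = -2 - 3 = -5$)
$- 8 \left(a{\left(0,1 \right)} + 8\right) = - 8 \left(-5 + 8\right) = \left(-8\right) 3 = -24$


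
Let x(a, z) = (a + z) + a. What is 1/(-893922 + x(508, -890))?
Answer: -1/893796 ≈ -1.1188e-6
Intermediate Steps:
x(a, z) = z + 2*a
1/(-893922 + x(508, -890)) = 1/(-893922 + (-890 + 2*508)) = 1/(-893922 + (-890 + 1016)) = 1/(-893922 + 126) = 1/(-893796) = -1/893796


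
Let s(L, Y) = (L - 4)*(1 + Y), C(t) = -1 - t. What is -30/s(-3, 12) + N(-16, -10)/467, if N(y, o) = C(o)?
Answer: 14829/42497 ≈ 0.34894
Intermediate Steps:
s(L, Y) = (1 + Y)*(-4 + L) (s(L, Y) = (-4 + L)*(1 + Y) = (1 + Y)*(-4 + L))
N(y, o) = -1 - o
-30/s(-3, 12) + N(-16, -10)/467 = -30/(-4 - 3 - 4*12 - 3*12) + (-1 - 1*(-10))/467 = -30/(-4 - 3 - 48 - 36) + (-1 + 10)*(1/467) = -30/(-91) + 9*(1/467) = -30*(-1/91) + 9/467 = 30/91 + 9/467 = 14829/42497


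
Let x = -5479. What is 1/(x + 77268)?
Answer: 1/71789 ≈ 1.3930e-5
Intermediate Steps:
1/(x + 77268) = 1/(-5479 + 77268) = 1/71789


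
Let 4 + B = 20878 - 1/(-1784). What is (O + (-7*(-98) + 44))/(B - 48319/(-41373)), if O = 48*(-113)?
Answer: -346461473808/1540784326037 ≈ -0.22486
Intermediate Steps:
B = 37239217/1784 (B = -4 + (20878 - 1/(-1784)) = -4 + (20878 - 1*(-1/1784)) = -4 + (20878 + 1/1784) = -4 + 37246353/1784 = 37239217/1784 ≈ 20874.)
O = -5424
(O + (-7*(-98) + 44))/(B - 48319/(-41373)) = (-5424 + (-7*(-98) + 44))/(37239217/1784 - 48319/(-41373)) = (-5424 + (686 + 44))/(37239217/1784 - 48319*(-1/41373)) = (-5424 + 730)/(37239217/1784 + 48319/41373) = -4694/1540784326037/73809432 = -4694*73809432/1540784326037 = -346461473808/1540784326037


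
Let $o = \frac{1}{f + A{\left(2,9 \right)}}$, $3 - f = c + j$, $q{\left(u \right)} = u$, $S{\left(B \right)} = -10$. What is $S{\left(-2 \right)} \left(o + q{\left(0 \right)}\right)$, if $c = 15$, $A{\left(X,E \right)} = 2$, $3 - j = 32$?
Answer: $- \frac{10}{19} \approx -0.52632$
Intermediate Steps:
$j = -29$ ($j = 3 - 32 = -29$)
$f = 17$ ($f = 3 - \left(15 - 29\right) = 3 - -14 = 3 + 14 = 17$)
$o = \frac{1}{19}$ ($o = \frac{1}{17 + 2} = \frac{1}{19} \approx 0.052632$)
$S{\left(-2 \right)} \left(o + q{\left(0 \right)}\right) = - 10 \left(\frac{1}{19} + 0\right) = \left(-10\right) \frac{1}{19} = - \frac{10}{19}$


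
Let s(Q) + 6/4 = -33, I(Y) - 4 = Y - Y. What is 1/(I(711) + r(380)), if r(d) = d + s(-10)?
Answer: 2/699 ≈ 0.0028612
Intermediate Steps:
I(Y) = 4 (I(Y) = 4 + (Y - Y) = 4 + 0 = 4)
s(Q) = -69/2 (s(Q) = -3/2 - 33 = -69/2)
r(d) = -69/2 + d (r(d) = d - 69/2 = -69/2 + d)
1/(I(711) + r(380)) = 1/(4 + (-69/2 + 380)) = 1/(4 + 691/2) = 1/(699/2) = 2/699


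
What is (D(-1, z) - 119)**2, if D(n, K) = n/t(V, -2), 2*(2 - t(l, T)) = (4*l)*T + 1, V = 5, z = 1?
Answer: 26204161/1849 ≈ 14172.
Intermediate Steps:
t(l, T) = 3/2 - 2*T*l (t(l, T) = 2 - ((4*l)*T + 1)/2 = 2 - (4*T*l + 1)/2 = 2 - (1 + 4*T*l)/2 = 2 + (-1/2 - 2*T*l) = 3/2 - 2*T*l)
D(n, K) = 2*n/43 (D(n, K) = n/(3/2 - 2*(-2)*5) = n/(3/2 + 20) = n/(43/2) = n*(2/43) = 2*n/43)
(D(-1, z) - 119)**2 = ((2/43)*(-1) - 119)**2 = (-2/43 - 119)**2 = (-5119/43)**2 = 26204161/1849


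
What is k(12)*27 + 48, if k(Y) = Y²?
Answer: 3936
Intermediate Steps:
k(12)*27 + 48 = 12²*27 + 48 = 144*27 + 48 = 3888 + 48 = 3936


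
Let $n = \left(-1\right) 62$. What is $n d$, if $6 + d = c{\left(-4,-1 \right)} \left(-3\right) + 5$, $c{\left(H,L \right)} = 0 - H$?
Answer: $806$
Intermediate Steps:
$c{\left(H,L \right)} = - H$
$n = -62$
$d = -13$ ($d = -6 + \left(\left(-1\right) \left(-4\right) \left(-3\right) + 5\right) = -6 + \left(4 \left(-3\right) + 5\right) = -6 + \left(-12 + 5\right) = -6 - 7 = -13$)
$n d = \left(-62\right) \left(-13\right) = 806$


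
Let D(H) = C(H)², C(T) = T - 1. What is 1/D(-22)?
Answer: 1/529 ≈ 0.0018904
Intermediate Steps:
C(T) = -1 + T
D(H) = (-1 + H)²
1/D(-22) = 1/((-1 - 22)²) = 1/((-23)²) = 1/529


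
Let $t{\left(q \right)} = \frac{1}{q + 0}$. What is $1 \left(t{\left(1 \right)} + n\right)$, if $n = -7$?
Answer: $-6$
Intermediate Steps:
$t{\left(q \right)} = \frac{1}{q}$
$1 \left(t{\left(1 \right)} + n\right) = 1 \left(1^{-1} - 7\right) = 1 \left(1 - 7\right) = 1 \left(-6\right) = -6$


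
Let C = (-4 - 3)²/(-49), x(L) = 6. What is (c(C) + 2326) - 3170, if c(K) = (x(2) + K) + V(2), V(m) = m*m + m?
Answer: -833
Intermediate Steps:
V(m) = m + m² (V(m) = m² + m = m + m²)
C = -1 (C = (-7)²*(-1/49) = 49*(-1/49) = -1)
c(K) = 12 + K (c(K) = (6 + K) + 2*(1 + 2) = (6 + K) + 2*3 = (6 + K) + 6 = 12 + K)
(c(C) + 2326) - 3170 = ((12 - 1) + 2326) - 3170 = (11 + 2326) - 3170 = 2337 - 3170 = -833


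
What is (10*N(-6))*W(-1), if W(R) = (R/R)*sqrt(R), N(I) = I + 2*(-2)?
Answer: -100*I ≈ -100.0*I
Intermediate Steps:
N(I) = -4 + I (N(I) = I - 4 = -4 + I)
W(R) = sqrt(R) (W(R) = 1*sqrt(R) = sqrt(R))
(10*N(-6))*W(-1) = (10*(-4 - 6))*sqrt(-1) = (10*(-10))*I = -100*I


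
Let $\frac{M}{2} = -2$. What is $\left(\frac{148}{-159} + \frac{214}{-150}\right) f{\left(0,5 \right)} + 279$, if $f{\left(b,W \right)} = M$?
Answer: $\frac{1146509}{3975} \approx 288.43$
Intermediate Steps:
$M = -4$ ($M = 2 \left(-2\right) = -4$)
$f{\left(b,W \right)} = -4$
$\left(\frac{148}{-159} + \frac{214}{-150}\right) f{\left(0,5 \right)} + 279 = \left(\frac{148}{-159} + \frac{214}{-150}\right) \left(-4\right) + 279 = \left(148 \left(- \frac{1}{159}\right) + 214 \left(- \frac{1}{150}\right)\right) \left(-4\right) + 279 = \left(- \frac{148}{159} - \frac{107}{75}\right) \left(-4\right) + 279 = \left(- \frac{9371}{3975}\right) \left(-4\right) + 279 = \frac{37484}{3975} + 279 = \frac{1146509}{3975}$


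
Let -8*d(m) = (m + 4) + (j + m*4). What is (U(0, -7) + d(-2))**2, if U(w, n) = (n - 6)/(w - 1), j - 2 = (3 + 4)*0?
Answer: 729/4 ≈ 182.25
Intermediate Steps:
j = 2 (j = 2 + (3 + 4)*0 = 2 + 7*0 = 2 + 0 = 2)
U(w, n) = (-6 + n)/(-1 + w)
d(m) = -3/4 - 5*m/8 (d(m) = -((m + 4) + (2 + m*4))/8 = -((4 + m) + (2 + 4*m))/8 = -(6 + 5*m)/8 = -3/4 - 5*m/8)
(U(0, -7) + d(-2))**2 = ((-6 - 7)/(-1 + 0) + (-3/4 - 5/8*(-2)))**2 = (-13/(-1) + (-3/4 + 5/4))**2 = (-1*(-13) + 1/2)**2 = (13 + 1/2)**2 = (27/2)**2 = 729/4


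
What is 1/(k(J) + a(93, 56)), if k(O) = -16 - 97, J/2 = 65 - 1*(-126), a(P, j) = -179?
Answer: -1/292 ≈ -0.0034247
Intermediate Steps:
J = 382 (J = 2*(65 - 1*(-126)) = 2*(65 + 126) = 2*191 = 382)
k(O) = -113
1/(k(J) + a(93, 56)) = 1/(-113 - 179) = 1/(-292) = -1/292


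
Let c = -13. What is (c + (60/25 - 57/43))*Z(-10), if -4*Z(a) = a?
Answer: -1282/43 ≈ -29.814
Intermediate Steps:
Z(a) = -a/4
(c + (60/25 - 57/43))*Z(-10) = (-13 + (60/25 - 57/43))*(-¼*(-10)) = (-13 + (60*(1/25) - 57*1/43))*(5/2) = (-13 + (12/5 - 57/43))*(5/2) = (-13 + 231/215)*(5/2) = -2564/215*5/2 = -1282/43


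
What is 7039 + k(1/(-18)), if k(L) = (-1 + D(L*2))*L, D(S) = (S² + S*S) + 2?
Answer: 10262779/1458 ≈ 7038.9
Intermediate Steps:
D(S) = 2 + 2*S² (D(S) = (S² + S²) + 2 = 2*S² + 2 = 2 + 2*S²)
k(L) = L*(1 + 8*L²) (k(L) = (-1 + (2 + 2*(L*2)²))*L = (-1 + (2 + 2*(2*L)²))*L = (-1 + (2 + 2*(4*L²)))*L = (-1 + (2 + 8*L²))*L = (1 + 8*L²)*L = L*(1 + 8*L²))
7039 + k(1/(-18)) = 7039 + (1/(-18) + 8*(1/(-18))³) = 7039 + (-1/18 + 8*(-1/18)³) = 7039 + (-1/18 + 8*(-1/5832)) = 7039 + (-1/18 - 1/729) = 7039 - 83/1458 = 10262779/1458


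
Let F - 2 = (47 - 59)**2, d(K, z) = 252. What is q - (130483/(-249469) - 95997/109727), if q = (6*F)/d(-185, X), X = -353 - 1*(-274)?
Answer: 2801845860713/574843184223 ≈ 4.8741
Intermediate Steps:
X = -79 (X = -353 + 274 = -79)
F = 146 (F = 2 + (47 - 59)**2 = 2 + (-12)**2 = 2 + 144 = 146)
q = 73/21 (q = (6*146)/252 = 876*(1/252) = 73/21 ≈ 3.4762)
q - (130483/(-249469) - 95997/109727) = 73/21 - (130483/(-249469) - 95997/109727) = 73/21 - (130483*(-1/249469) - 95997*1/109727) = 73/21 - (-130483/249469 - 95997/109727) = 73/21 - 1*(-38265783734/27373484963) = 73/21 + 38265783734/27373484963 = 2801845860713/574843184223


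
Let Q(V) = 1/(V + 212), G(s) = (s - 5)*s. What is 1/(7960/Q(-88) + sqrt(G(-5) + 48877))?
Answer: 987040/974247912673 - sqrt(48927)/974247912673 ≈ 1.0129e-6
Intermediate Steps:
G(s) = s*(-5 + s) (G(s) = (-5 + s)*s = s*(-5 + s))
Q(V) = 1/(212 + V)
1/(7960/Q(-88) + sqrt(G(-5) + 48877)) = 1/(7960/(1/(212 - 88)) + sqrt(-5*(-5 - 5) + 48877)) = 1/(7960/(1/124) + sqrt(-5*(-10) + 48877)) = 1/(7960/(1/124) + sqrt(50 + 48877)) = 1/(7960*124 + sqrt(48927)) = 1/(987040 + sqrt(48927))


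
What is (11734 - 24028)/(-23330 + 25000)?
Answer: -6147/835 ≈ -7.3617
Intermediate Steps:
(11734 - 24028)/(-23330 + 25000) = -12294/1670 = -12294*1/1670 = -6147/835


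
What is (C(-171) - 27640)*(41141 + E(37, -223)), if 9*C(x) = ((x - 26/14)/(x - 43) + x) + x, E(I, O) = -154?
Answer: -7647223014691/6741 ≈ -1.1344e+9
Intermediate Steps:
C(x) = 2*x/9 + (-13/7 + x)/(9*(-43 + x)) (C(x) = (((x - 26/14)/(x - 43) + x) + x)/9 = (((x - 26*1/14)/(-43 + x) + x) + x)/9 = (((x - 13/7)/(-43 + x) + x) + x)/9 = (((-13/7 + x)/(-43 + x) + x) + x)/9 = ((x + (-13/7 + x)/(-43 + x)) + x)/9 = (2*x + (-13/7 + x)/(-43 + x))/9 = 2*x/9 + (-13/7 + x)/(9*(-43 + x)))
(C(-171) - 27640)*(41141 + E(37, -223)) = ((-13 - 595*(-171) + 14*(-171)²)/(63*(-43 - 171)) - 27640)*(41141 - 154) = ((1/63)*(-13 + 101745 + 14*29241)/(-214) - 27640)*40987 = ((1/63)*(-1/214)*(-13 + 101745 + 409374) - 27640)*40987 = ((1/63)*(-1/214)*511106 - 27640)*40987 = (-255553/6741 - 27640)*40987 = -186576793/6741*40987 = -7647223014691/6741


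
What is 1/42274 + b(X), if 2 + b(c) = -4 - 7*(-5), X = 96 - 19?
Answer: 1225947/42274 ≈ 29.000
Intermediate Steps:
X = 77
b(c) = 29 (b(c) = -2 + (-4 - 7*(-5)) = -2 + (-4 + 35) = -2 + 31 = 29)
1/42274 + b(X) = 1/42274 + 29 = 1225947/42274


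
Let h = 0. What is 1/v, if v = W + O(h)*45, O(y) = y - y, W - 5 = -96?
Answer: -1/91 ≈ -0.010989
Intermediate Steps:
W = -91 (W = 5 - 96 = -91)
O(y) = 0
v = -91 (v = -91 + 0*45 = -91 + 0 = -91)
1/v = 1/(-91) = -1/91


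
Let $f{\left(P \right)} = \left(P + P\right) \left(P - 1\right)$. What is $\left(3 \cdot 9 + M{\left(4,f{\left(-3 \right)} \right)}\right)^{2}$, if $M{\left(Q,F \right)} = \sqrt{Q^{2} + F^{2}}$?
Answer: $1321 + 216 \sqrt{37} \approx 2634.9$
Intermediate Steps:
$f{\left(P \right)} = 2 P \left(-1 + P\right)$
$M{\left(Q,F \right)} = \sqrt{F^{2} + Q^{2}}$
$\left(3 \cdot 9 + M{\left(4,f{\left(-3 \right)} \right)}\right)^{2} = \left(3 \cdot 9 + \sqrt{\left(2 \left(-3\right) \left(-1 - 3\right)\right)^{2} + 4^{2}}\right)^{2} = \left(27 + \sqrt{\left(2 \left(-3\right) \left(-4\right)\right)^{2} + 16}\right)^{2} = \left(27 + \sqrt{24^{2} + 16}\right)^{2} = \left(27 + \sqrt{576 + 16}\right)^{2} = \left(27 + \sqrt{592}\right)^{2} = \left(27 + 4 \sqrt{37}\right)^{2}$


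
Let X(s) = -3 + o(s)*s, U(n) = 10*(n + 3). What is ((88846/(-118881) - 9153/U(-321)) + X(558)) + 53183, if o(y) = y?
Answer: 45937865109011/126013860 ≈ 3.6455e+5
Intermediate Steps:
U(n) = 30 + 10*n (U(n) = 10*(3 + n) = 30 + 10*n)
X(s) = -3 + s² (X(s) = -3 + s*s = -3 + s²)
((88846/(-118881) - 9153/U(-321)) + X(558)) + 53183 = ((88846/(-118881) - 9153/(30 + 10*(-321))) + (-3 + 558²)) + 53183 = ((88846*(-1/118881) - 9153/(30 - 3210)) + (-3 + 311364)) + 53183 = ((-88846/118881 - 9153/(-3180)) + 311361) + 53183 = ((-88846/118881 - 9153*(-1/3180)) + 311361) + 53183 = ((-88846/118881 + 3051/1060) + 311361) + 53183 = (268529171/126013860 + 311361) + 53183 = 39236069992631/126013860 + 53183 = 45937865109011/126013860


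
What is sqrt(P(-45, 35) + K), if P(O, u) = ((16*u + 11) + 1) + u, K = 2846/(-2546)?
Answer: 2*sqrt(245462406)/1273 ≈ 24.615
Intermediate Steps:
K = -1423/1273 (K = 2846*(-1/2546) = -1423/1273 ≈ -1.1178)
P(O, u) = 12 + 17*u (P(O, u) = ((11 + 16*u) + 1) + u = (12 + 16*u) + u = 12 + 17*u)
sqrt(P(-45, 35) + K) = sqrt((12 + 17*35) - 1423/1273) = sqrt((12 + 595) - 1423/1273) = sqrt(607 - 1423/1273) = sqrt(771288/1273) = 2*sqrt(245462406)/1273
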